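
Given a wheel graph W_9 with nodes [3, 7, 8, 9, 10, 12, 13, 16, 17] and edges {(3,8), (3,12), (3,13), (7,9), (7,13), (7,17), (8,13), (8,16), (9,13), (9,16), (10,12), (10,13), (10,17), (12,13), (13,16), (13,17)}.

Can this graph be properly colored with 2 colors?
No, G is not 2-colorable

The clique on vertices [3, 8, 13] has size 3 > 2, so it alone needs 3 colors.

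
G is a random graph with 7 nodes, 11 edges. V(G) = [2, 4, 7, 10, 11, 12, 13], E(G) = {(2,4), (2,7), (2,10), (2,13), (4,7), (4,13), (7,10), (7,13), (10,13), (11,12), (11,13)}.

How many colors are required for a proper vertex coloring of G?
Clique number ω(G) = 4 (lower bound: χ ≥ ω).
The clique on [2, 7, 10, 13] has size 4, forcing χ ≥ 4, and the coloring below uses 4 colors, so χ(G) = 4.
A valid 4-coloring: color 1: [12, 13]; color 2: [2, 11]; color 3: [7]; color 4: [4, 10].

χ(G) = 4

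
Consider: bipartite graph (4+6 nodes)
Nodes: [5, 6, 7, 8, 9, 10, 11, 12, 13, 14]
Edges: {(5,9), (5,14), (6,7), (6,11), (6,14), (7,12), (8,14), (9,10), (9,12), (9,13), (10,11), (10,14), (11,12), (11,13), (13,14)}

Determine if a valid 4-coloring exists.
Yes, G is 4-colorable

A valid 4-coloring: color 1: [7, 9, 11, 14]; color 2: [5, 6, 8, 10, 12, 13].
(χ(G) = 2 ≤ 4.)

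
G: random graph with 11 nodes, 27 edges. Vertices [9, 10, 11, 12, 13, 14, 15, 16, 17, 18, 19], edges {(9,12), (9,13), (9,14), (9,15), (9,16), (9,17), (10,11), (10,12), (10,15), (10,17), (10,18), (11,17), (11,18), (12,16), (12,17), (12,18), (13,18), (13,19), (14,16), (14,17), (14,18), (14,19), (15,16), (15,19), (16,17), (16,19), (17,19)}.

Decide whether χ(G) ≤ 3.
No, G is not 3-colorable

The clique on vertices [9, 12, 16, 17] has size 4 > 3, so it alone needs 4 colors.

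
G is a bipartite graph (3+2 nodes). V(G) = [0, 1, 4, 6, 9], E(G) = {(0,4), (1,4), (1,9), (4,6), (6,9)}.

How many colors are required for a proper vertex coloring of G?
χ(G) = 2

Clique number ω(G) = 2 (lower bound: χ ≥ ω).
The graph is bipartite (no odd cycle), so 2 colors suffice: χ(G) = 2.
A valid 2-coloring: color 1: [4, 9]; color 2: [0, 1, 6].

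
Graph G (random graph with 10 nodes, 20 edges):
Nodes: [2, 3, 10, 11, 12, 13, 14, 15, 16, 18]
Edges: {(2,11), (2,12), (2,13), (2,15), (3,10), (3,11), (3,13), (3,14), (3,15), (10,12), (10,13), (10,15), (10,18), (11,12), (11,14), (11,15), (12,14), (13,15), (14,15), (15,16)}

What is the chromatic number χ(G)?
χ(G) = 4

Clique number ω(G) = 4 (lower bound: χ ≥ ω).
The clique on [3, 10, 13, 15] has size 4, forcing χ ≥ 4, and the coloring below uses 4 colors, so χ(G) = 4.
A valid 4-coloring: color 1: [12, 15, 18]; color 2: [2, 3, 16]; color 3: [10, 11]; color 4: [13, 14].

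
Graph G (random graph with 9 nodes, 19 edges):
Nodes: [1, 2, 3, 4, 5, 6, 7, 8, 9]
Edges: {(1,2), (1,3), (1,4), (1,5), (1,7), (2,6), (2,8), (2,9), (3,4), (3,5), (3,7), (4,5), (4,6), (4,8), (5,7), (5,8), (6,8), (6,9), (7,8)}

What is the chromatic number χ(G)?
χ(G) = 4

Clique number ω(G) = 4 (lower bound: χ ≥ ω).
The clique on [1, 3, 4, 5] has size 4, forcing χ ≥ 4, and the coloring below uses 4 colors, so χ(G) = 4.
A valid 4-coloring: color 1: [5, 6]; color 2: [2, 4, 7]; color 3: [1, 8, 9]; color 4: [3].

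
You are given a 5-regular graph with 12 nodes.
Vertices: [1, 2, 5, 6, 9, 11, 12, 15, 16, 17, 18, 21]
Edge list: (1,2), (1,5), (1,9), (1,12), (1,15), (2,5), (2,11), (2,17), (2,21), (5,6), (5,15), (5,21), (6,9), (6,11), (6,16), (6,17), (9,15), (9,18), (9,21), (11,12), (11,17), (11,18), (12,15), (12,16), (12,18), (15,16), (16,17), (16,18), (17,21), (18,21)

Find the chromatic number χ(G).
χ(G) = 3

Clique number ω(G) = 3 (lower bound: χ ≥ ω).
The clique on [1, 2, 5] has size 3, forcing χ ≥ 3, and the coloring below uses 3 colors, so χ(G) = 3.
A valid 3-coloring: color 1: [5, 9, 12, 17]; color 2: [1, 11, 16, 21]; color 3: [2, 6, 15, 18].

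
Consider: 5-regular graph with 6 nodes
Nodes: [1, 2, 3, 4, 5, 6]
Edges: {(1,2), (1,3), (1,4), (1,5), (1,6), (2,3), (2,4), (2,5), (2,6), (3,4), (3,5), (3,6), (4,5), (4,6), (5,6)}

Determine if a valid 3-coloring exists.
The clique on vertices [1, 2, 3, 4, 5, 6] has size 6 > 3, so it alone needs 6 colors.

No, G is not 3-colorable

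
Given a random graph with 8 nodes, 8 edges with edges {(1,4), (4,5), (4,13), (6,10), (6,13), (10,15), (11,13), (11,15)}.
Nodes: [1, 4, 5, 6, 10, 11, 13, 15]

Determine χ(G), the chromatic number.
χ(G) = 3

Clique number ω(G) = 2 (lower bound: χ ≥ ω).
Odd cycle [10, 15, 11, 13, 6] needs 3 colors (χ ≥ 3).
The coloring below uses 3 colors, so χ(G) = 3.
A valid 3-coloring: color 1: [1, 5, 10, 13]; color 2: [4, 6, 11]; color 3: [15].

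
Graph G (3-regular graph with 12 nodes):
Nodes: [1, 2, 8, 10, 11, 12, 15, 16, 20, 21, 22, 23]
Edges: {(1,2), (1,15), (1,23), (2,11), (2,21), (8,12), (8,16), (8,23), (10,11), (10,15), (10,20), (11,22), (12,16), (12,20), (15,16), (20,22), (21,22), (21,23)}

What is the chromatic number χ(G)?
χ(G) = 3

Clique number ω(G) = 3 (lower bound: χ ≥ ω).
The clique on [8, 12, 16] has size 3, forcing χ ≥ 3, and the coloring below uses 3 colors, so χ(G) = 3.
A valid 3-coloring: color 1: [2, 10, 12, 22, 23]; color 2: [1, 11, 16, 20, 21]; color 3: [8, 15].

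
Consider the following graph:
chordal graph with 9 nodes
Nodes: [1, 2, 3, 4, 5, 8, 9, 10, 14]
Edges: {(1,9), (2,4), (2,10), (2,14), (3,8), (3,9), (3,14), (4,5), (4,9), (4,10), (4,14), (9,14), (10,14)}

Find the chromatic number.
Clique number ω(G) = 4 (lower bound: χ ≥ ω).
The clique on [2, 4, 10, 14] has size 4, forcing χ ≥ 4, and the coloring below uses 4 colors, so χ(G) = 4.
A valid 4-coloring: color 1: [1, 3, 4]; color 2: [5, 8, 14]; color 3: [2, 9]; color 4: [10].

χ(G) = 4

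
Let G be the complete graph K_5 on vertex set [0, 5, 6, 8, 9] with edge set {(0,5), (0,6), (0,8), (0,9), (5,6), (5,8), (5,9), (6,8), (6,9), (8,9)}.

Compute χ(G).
χ(G) = 5

Clique number ω(G) = 5 (lower bound: χ ≥ ω).
The clique on [0, 5, 6, 8, 9] has size 5, forcing χ ≥ 5, and the coloring below uses 5 colors, so χ(G) = 5.
A valid 5-coloring: color 1: [9]; color 2: [8]; color 3: [5]; color 4: [0]; color 5: [6].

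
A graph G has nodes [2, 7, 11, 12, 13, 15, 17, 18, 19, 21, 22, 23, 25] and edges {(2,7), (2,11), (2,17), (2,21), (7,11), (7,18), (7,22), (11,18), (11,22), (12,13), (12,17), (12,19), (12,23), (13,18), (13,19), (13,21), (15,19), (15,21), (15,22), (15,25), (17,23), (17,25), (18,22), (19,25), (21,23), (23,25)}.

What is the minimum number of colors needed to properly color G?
Clique number ω(G) = 4 (lower bound: χ ≥ ω).
The clique on [7, 11, 18, 22] has size 4, forcing χ ≥ 4, and the coloring below uses 4 colors, so χ(G) = 4.
A valid 4-coloring: color 1: [2, 12, 22, 25]; color 2: [11, 13, 15, 23]; color 3: [17, 18, 19, 21]; color 4: [7].

χ(G) = 4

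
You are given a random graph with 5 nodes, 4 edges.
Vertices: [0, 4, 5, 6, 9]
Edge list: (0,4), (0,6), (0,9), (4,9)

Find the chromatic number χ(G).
Clique number ω(G) = 3 (lower bound: χ ≥ ω).
The clique on [0, 4, 9] has size 3, forcing χ ≥ 3, and the coloring below uses 3 colors, so χ(G) = 3.
A valid 3-coloring: color 1: [0, 5]; color 2: [6, 9]; color 3: [4].

χ(G) = 3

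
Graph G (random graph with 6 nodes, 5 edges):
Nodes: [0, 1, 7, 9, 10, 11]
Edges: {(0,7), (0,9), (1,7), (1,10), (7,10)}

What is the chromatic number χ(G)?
χ(G) = 3

Clique number ω(G) = 3 (lower bound: χ ≥ ω).
The clique on [1, 7, 10] has size 3, forcing χ ≥ 3, and the coloring below uses 3 colors, so χ(G) = 3.
A valid 3-coloring: color 1: [7, 9, 11]; color 2: [0, 10]; color 3: [1].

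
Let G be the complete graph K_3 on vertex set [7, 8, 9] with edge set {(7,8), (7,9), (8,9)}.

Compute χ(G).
Clique number ω(G) = 3 (lower bound: χ ≥ ω).
The clique on [7, 8, 9] has size 3, forcing χ ≥ 3, and the coloring below uses 3 colors, so χ(G) = 3.
A valid 3-coloring: color 1: [9]; color 2: [7]; color 3: [8].

χ(G) = 3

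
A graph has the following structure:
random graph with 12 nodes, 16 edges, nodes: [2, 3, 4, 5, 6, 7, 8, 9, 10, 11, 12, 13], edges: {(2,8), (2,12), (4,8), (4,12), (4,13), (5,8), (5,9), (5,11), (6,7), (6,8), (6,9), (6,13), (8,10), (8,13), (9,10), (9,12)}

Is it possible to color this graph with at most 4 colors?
Yes, G is 4-colorable

A valid 4-coloring: color 1: [3, 7, 8, 9, 11]; color 2: [2, 4, 5, 6, 10]; color 3: [12, 13].
(χ(G) = 3 ≤ 4.)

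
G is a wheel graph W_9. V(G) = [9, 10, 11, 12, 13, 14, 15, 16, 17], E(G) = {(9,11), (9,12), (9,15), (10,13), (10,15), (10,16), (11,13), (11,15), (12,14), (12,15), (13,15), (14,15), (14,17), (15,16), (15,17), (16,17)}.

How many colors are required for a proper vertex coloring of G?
χ(G) = 3

Clique number ω(G) = 3 (lower bound: χ ≥ ω).
The clique on [9, 11, 15] has size 3, forcing χ ≥ 3, and the coloring below uses 3 colors, so χ(G) = 3.
A valid 3-coloring: color 1: [15]; color 2: [10, 11, 12, 17]; color 3: [9, 13, 14, 16].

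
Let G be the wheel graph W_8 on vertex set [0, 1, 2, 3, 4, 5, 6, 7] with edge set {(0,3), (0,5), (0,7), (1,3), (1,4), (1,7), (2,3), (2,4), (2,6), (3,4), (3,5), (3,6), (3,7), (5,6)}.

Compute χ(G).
χ(G) = 4

Clique number ω(G) = 3 (lower bound: χ ≥ ω).
Odd cycle [7, 0, 5, 6, 2, 4, 1] needs 3 colors (χ ≥ 3).
Vertex 3 is adjacent to every vertex of [0, 1, 2, 4, 5, 6, 7], which already need 3 colors among themselves, so 3 needs a new color (χ ≥ 4).
The coloring below uses 4 colors, so χ(G) = 4.
A valid 4-coloring: color 1: [3]; color 2: [4, 5, 7]; color 3: [0, 1, 6]; color 4: [2].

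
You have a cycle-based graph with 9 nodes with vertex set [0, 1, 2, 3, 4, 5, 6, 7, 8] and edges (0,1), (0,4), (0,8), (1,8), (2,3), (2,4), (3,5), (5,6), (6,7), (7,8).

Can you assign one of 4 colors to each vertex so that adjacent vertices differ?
A valid 4-coloring: color 1: [0, 2, 5, 7]; color 2: [3, 4, 6, 8]; color 3: [1].
(χ(G) = 3 ≤ 4.)

Yes, G is 4-colorable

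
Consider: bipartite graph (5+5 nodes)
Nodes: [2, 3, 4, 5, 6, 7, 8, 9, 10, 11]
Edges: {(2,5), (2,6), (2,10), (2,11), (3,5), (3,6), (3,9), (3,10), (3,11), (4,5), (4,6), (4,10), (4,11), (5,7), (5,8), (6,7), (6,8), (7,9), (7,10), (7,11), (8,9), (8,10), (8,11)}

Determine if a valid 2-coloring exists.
Yes, G is 2-colorable

A valid 2-coloring: color 1: [2, 3, 4, 7, 8]; color 2: [5, 6, 9, 10, 11].
(χ(G) = 2 ≤ 2.)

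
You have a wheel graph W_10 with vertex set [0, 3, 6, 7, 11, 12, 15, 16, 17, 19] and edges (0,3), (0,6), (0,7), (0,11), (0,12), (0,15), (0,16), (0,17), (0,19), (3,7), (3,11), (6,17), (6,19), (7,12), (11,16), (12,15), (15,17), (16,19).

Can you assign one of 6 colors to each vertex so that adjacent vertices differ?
Yes, G is 6-colorable

A valid 6-coloring: color 1: [0]; color 2: [3, 6, 12, 16]; color 3: [7, 11, 17, 19]; color 4: [15].
(χ(G) = 4 ≤ 6.)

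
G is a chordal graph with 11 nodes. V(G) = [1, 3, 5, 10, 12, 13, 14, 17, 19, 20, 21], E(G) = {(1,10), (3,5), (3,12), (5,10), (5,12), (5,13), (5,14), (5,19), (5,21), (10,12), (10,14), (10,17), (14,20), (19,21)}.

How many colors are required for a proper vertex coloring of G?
χ(G) = 3

Clique number ω(G) = 3 (lower bound: χ ≥ ω).
The clique on [3, 5, 12] has size 3, forcing χ ≥ 3, and the coloring below uses 3 colors, so χ(G) = 3.
A valid 3-coloring: color 1: [1, 5, 17, 20]; color 2: [3, 10, 13, 19]; color 3: [12, 14, 21].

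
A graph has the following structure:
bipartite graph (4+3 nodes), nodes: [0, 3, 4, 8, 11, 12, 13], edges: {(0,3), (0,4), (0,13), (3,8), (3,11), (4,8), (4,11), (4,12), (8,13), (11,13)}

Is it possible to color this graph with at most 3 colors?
A valid 3-coloring: color 1: [3, 4, 13]; color 2: [0, 8, 11, 12].
(χ(G) = 2 ≤ 3.)

Yes, G is 3-colorable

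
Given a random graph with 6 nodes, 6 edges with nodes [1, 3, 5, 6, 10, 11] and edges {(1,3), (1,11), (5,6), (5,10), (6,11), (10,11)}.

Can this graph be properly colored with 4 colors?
A valid 4-coloring: color 1: [3, 5, 11]; color 2: [1, 6, 10].
(χ(G) = 2 ≤ 4.)

Yes, G is 4-colorable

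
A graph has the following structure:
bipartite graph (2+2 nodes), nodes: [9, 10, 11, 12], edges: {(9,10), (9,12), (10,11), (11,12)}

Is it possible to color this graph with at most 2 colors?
A valid 2-coloring: color 1: [9, 11]; color 2: [10, 12].
(χ(G) = 2 ≤ 2.)

Yes, G is 2-colorable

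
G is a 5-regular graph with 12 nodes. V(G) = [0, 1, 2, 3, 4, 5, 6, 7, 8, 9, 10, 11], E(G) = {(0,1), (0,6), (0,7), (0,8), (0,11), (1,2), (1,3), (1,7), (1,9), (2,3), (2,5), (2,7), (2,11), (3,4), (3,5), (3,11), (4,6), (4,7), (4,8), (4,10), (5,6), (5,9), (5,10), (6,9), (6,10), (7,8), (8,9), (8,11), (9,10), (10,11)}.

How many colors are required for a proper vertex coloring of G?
Clique number ω(G) = 4 (lower bound: χ ≥ ω).
The clique on [5, 6, 9, 10] has size 4, forcing χ ≥ 4, and the coloring below uses 4 colors, so χ(G) = 4.
A valid 4-coloring: color 1: [0, 2, 4, 9]; color 2: [1, 5, 11]; color 3: [3, 6, 7]; color 4: [8, 10].

χ(G) = 4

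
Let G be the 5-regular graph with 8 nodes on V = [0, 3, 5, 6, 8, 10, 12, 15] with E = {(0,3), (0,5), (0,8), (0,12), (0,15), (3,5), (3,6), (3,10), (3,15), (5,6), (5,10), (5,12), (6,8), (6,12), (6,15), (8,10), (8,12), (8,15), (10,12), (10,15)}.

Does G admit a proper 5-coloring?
Yes, G is 5-colorable

A valid 5-coloring: color 1: [0, 6, 10]; color 2: [5, 8]; color 3: [12, 15]; color 4: [3].
(χ(G) = 4 ≤ 5.)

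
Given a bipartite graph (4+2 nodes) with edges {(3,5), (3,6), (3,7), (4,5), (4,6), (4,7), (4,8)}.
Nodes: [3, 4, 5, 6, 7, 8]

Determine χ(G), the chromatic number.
Clique number ω(G) = 2 (lower bound: χ ≥ ω).
The graph is bipartite (no odd cycle), so 2 colors suffice: χ(G) = 2.
A valid 2-coloring: color 1: [3, 4]; color 2: [5, 6, 7, 8].

χ(G) = 2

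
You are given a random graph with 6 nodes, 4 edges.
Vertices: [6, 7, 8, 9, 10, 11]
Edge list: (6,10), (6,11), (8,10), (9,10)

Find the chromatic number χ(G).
Clique number ω(G) = 2 (lower bound: χ ≥ ω).
The graph is bipartite (no odd cycle), so 2 colors suffice: χ(G) = 2.
A valid 2-coloring: color 1: [7, 10, 11]; color 2: [6, 8, 9].

χ(G) = 2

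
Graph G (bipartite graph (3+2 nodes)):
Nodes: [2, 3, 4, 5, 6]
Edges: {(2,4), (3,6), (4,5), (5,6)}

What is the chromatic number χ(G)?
χ(G) = 2

Clique number ω(G) = 2 (lower bound: χ ≥ ω).
The graph is bipartite (no odd cycle), so 2 colors suffice: χ(G) = 2.
A valid 2-coloring: color 1: [2, 3, 5]; color 2: [4, 6].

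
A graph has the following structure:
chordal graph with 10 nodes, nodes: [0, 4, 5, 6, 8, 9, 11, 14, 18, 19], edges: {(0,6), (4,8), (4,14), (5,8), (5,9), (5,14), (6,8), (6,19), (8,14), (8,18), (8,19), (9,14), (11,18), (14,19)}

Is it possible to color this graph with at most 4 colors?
Yes, G is 4-colorable

A valid 4-coloring: color 1: [0, 8, 9, 11]; color 2: [6, 14, 18]; color 3: [4, 5, 19].
(χ(G) = 3 ≤ 4.)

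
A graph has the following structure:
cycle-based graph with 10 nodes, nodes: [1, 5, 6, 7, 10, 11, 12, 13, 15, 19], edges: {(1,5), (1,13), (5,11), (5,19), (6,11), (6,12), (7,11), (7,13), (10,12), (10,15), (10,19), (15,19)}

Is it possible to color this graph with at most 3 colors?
Yes, G is 3-colorable

A valid 3-coloring: color 1: [5, 6, 10, 13]; color 2: [1, 11, 12, 19]; color 3: [7, 15].
(χ(G) = 3 ≤ 3.)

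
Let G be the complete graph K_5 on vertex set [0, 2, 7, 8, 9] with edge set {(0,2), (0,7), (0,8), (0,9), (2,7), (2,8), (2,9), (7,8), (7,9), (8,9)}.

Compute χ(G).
Clique number ω(G) = 5 (lower bound: χ ≥ ω).
The clique on [0, 2, 7, 8, 9] has size 5, forcing χ ≥ 5, and the coloring below uses 5 colors, so χ(G) = 5.
A valid 5-coloring: color 1: [0]; color 2: [8]; color 3: [7]; color 4: [2]; color 5: [9].

χ(G) = 5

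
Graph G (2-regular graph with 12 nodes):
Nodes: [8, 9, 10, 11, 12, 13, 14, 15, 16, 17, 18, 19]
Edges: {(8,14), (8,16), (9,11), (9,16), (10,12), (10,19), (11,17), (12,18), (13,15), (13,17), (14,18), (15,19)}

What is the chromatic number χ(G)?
χ(G) = 2

Clique number ω(G) = 2 (lower bound: χ ≥ ω).
The graph is bipartite (no odd cycle), so 2 colors suffice: χ(G) = 2.
A valid 2-coloring: color 1: [11, 12, 13, 14, 16, 19]; color 2: [8, 9, 10, 15, 17, 18].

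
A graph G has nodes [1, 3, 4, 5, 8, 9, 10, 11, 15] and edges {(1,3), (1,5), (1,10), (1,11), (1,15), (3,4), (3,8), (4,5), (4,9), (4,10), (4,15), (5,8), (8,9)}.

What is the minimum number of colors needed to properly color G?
Clique number ω(G) = 2 (lower bound: χ ≥ ω).
The graph is bipartite (no odd cycle), so 2 colors suffice: χ(G) = 2.
A valid 2-coloring: color 1: [1, 4, 8]; color 2: [3, 5, 9, 10, 11, 15].

χ(G) = 2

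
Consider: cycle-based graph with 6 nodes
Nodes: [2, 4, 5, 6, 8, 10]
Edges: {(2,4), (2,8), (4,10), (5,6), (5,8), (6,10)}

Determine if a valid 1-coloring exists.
No, G is not 1-colorable

Edge (2,8) forces its endpoints to differ, so 1 color is not enough.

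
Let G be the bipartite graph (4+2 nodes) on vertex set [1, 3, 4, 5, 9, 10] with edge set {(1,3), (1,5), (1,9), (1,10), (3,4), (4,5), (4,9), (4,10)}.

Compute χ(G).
Clique number ω(G) = 2 (lower bound: χ ≥ ω).
The graph is bipartite (no odd cycle), so 2 colors suffice: χ(G) = 2.
A valid 2-coloring: color 1: [1, 4]; color 2: [3, 5, 9, 10].

χ(G) = 2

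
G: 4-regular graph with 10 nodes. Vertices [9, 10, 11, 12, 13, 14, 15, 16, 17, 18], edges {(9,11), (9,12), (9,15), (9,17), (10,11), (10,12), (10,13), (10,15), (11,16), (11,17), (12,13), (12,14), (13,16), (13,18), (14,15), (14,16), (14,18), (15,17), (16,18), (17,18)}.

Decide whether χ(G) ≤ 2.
No, G is not 2-colorable

The clique on vertices [9, 11, 17] has size 3 > 2, so it alone needs 3 colors.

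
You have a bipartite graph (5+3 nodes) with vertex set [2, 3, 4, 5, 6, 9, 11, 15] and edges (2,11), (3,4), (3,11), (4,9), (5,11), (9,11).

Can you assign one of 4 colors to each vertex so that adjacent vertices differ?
A valid 4-coloring: color 1: [4, 6, 11, 15]; color 2: [2, 3, 5, 9].
(χ(G) = 2 ≤ 4.)

Yes, G is 4-colorable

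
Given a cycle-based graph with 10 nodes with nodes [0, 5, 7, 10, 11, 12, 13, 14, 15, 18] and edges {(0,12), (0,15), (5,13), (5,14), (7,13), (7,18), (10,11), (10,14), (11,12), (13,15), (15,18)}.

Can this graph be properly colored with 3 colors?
A valid 3-coloring: color 1: [5, 7, 10, 12, 15]; color 2: [0, 11, 13, 14, 18].
(χ(G) = 2 ≤ 3.)

Yes, G is 3-colorable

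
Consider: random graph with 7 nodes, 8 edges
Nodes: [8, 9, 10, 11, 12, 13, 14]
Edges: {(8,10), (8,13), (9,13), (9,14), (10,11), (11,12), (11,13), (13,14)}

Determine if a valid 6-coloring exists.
A valid 6-coloring: color 1: [10, 12, 13]; color 2: [8, 9, 11]; color 3: [14].
(χ(G) = 3 ≤ 6.)

Yes, G is 6-colorable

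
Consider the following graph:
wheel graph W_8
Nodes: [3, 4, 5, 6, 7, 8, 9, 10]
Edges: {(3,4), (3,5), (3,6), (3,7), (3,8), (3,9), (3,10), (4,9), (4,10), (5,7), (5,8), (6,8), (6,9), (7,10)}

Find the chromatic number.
χ(G) = 4

Clique number ω(G) = 3 (lower bound: χ ≥ ω).
Odd cycle [8, 5, 7, 10, 4, 9, 6] needs 3 colors (χ ≥ 3).
Vertex 3 is adjacent to every vertex of [4, 5, 6, 7, 8, 9, 10], which already need 3 colors among themselves, so 3 needs a new color (χ ≥ 4).
The coloring below uses 4 colors, so χ(G) = 4.
A valid 4-coloring: color 1: [3]; color 2: [7, 8, 9]; color 3: [5, 6, 10]; color 4: [4].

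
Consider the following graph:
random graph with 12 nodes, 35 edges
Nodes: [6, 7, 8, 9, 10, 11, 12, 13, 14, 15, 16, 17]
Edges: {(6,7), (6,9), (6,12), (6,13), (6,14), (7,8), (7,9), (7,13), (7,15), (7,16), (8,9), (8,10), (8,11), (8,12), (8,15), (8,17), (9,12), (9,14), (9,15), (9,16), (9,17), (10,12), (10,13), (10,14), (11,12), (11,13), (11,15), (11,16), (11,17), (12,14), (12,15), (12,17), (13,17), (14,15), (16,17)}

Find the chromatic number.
Clique number ω(G) = 4 (lower bound: χ ≥ ω).
The clique on [8, 9, 12, 17] has size 4, forcing χ ≥ 4, and the coloring below uses 4 colors, so χ(G) = 4.
A valid 4-coloring: color 1: [7, 12]; color 2: [9, 10, 11]; color 3: [8, 13, 14, 16]; color 4: [6, 15, 17].

χ(G) = 4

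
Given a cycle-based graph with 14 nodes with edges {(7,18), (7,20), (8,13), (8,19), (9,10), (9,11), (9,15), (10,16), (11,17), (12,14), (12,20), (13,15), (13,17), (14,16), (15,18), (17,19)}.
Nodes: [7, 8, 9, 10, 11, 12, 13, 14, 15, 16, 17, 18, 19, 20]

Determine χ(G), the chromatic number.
Clique number ω(G) = 2 (lower bound: χ ≥ ω).
Odd cycle [13, 17, 11, 9, 15] needs 3 colors (χ ≥ 3).
The coloring below uses 3 colors, so χ(G) = 3.
A valid 3-coloring: color 1: [7, 8, 12, 15, 16, 17]; color 2: [9, 13, 14, 18, 19, 20]; color 3: [10, 11].

χ(G) = 3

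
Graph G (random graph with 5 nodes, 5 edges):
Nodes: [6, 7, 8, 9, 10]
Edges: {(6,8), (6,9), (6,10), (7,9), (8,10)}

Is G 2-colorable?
The clique on vertices [6, 8, 10] has size 3 > 2, so it alone needs 3 colors.

No, G is not 2-colorable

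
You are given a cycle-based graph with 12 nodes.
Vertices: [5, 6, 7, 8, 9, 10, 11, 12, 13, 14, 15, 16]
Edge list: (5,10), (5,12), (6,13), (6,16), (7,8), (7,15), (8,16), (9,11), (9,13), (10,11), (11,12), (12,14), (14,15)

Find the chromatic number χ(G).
Clique number ω(G) = 2 (lower bound: χ ≥ ω).
The graph is bipartite (no odd cycle), so 2 colors suffice: χ(G) = 2.
A valid 2-coloring: color 1: [5, 7, 11, 13, 14, 16]; color 2: [6, 8, 9, 10, 12, 15].

χ(G) = 2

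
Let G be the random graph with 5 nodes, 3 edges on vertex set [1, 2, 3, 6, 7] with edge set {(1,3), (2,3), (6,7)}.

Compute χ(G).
χ(G) = 2

Clique number ω(G) = 2 (lower bound: χ ≥ ω).
The graph is bipartite (no odd cycle), so 2 colors suffice: χ(G) = 2.
A valid 2-coloring: color 1: [3, 7]; color 2: [1, 2, 6].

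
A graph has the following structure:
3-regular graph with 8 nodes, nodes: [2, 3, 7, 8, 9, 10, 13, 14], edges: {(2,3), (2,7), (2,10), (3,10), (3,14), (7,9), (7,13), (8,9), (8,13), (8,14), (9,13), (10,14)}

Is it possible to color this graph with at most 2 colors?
The clique on vertices [2, 3, 10] has size 3 > 2, so it alone needs 3 colors.

No, G is not 2-colorable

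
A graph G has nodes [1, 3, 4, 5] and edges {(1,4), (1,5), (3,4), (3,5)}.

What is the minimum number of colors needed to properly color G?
χ(G) = 2

Clique number ω(G) = 2 (lower bound: χ ≥ ω).
The graph is bipartite (no odd cycle), so 2 colors suffice: χ(G) = 2.
A valid 2-coloring: color 1: [4, 5]; color 2: [1, 3].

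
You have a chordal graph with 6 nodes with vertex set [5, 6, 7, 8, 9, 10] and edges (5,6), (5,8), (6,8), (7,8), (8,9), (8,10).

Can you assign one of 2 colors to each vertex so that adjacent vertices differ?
The clique on vertices [5, 6, 8] has size 3 > 2, so it alone needs 3 colors.

No, G is not 2-colorable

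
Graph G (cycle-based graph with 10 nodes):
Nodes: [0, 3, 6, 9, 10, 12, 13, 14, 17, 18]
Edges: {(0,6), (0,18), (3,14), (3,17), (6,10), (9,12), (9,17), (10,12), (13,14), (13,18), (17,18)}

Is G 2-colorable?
Odd cycle [14, 3, 17, 18, 13] needs 3 colors (χ ≥ 3).
Hence χ(G) ≥ 3 > 2, so no proper 2-coloring exists.

No, G is not 2-colorable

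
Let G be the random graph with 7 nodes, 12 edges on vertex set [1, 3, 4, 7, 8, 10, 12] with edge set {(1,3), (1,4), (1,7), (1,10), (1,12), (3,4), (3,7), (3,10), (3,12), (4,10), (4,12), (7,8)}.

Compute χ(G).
χ(G) = 4

Clique number ω(G) = 4 (lower bound: χ ≥ ω).
The clique on [1, 3, 4, 10] has size 4, forcing χ ≥ 4, and the coloring below uses 4 colors, so χ(G) = 4.
A valid 4-coloring: color 1: [1, 8]; color 2: [3]; color 3: [4, 7]; color 4: [10, 12].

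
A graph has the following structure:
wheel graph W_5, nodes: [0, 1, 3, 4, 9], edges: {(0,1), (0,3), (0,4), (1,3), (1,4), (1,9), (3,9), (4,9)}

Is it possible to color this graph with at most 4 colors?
Yes, G is 4-colorable

A valid 4-coloring: color 1: [1]; color 2: [0, 9]; color 3: [3, 4].
(χ(G) = 3 ≤ 4.)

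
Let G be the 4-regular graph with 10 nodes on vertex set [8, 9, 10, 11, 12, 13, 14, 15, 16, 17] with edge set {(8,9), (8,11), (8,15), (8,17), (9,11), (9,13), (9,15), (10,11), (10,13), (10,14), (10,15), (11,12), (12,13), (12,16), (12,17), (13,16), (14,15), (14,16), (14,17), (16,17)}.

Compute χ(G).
Clique number ω(G) = 3 (lower bound: χ ≥ ω).
The clique on [8, 9, 11] has size 3, forcing χ ≥ 3, and the coloring below uses 3 colors, so χ(G) = 3.
A valid 3-coloring: color 1: [9, 10, 16]; color 2: [8, 12, 14]; color 3: [11, 13, 15, 17].

χ(G) = 3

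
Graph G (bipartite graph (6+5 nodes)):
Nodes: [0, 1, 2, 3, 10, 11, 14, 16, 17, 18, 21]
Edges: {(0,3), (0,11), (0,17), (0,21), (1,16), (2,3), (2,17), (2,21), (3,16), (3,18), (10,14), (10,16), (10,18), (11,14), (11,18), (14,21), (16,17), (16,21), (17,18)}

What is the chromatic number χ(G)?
χ(G) = 2

Clique number ω(G) = 2 (lower bound: χ ≥ ω).
The graph is bipartite (no odd cycle), so 2 colors suffice: χ(G) = 2.
A valid 2-coloring: color 1: [0, 2, 14, 16, 18]; color 2: [1, 3, 10, 11, 17, 21].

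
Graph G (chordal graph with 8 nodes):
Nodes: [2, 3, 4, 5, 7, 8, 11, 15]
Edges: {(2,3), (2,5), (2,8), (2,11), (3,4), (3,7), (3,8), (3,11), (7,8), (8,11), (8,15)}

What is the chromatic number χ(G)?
χ(G) = 4

Clique number ω(G) = 4 (lower bound: χ ≥ ω).
The clique on [2, 3, 8, 11] has size 4, forcing χ ≥ 4, and the coloring below uses 4 colors, so χ(G) = 4.
A valid 4-coloring: color 1: [4, 5, 8]; color 2: [3, 15]; color 3: [2, 7]; color 4: [11].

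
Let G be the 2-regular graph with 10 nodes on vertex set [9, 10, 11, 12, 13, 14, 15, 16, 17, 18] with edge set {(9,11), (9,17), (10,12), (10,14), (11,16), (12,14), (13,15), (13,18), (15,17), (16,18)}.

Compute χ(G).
χ(G) = 3

Clique number ω(G) = 3 (lower bound: χ ≥ ω).
The clique on [10, 12, 14] has size 3, forcing χ ≥ 3, and the coloring below uses 3 colors, so χ(G) = 3.
A valid 3-coloring: color 1: [10, 11, 15, 18]; color 2: [9, 12, 13, 16]; color 3: [14, 17].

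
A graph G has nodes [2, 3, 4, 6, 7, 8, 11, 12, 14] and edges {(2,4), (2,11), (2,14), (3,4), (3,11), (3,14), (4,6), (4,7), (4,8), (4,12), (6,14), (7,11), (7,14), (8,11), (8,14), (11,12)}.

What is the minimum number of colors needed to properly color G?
Clique number ω(G) = 2 (lower bound: χ ≥ ω).
The graph is bipartite (no odd cycle), so 2 colors suffice: χ(G) = 2.
A valid 2-coloring: color 1: [4, 11, 14]; color 2: [2, 3, 6, 7, 8, 12].

χ(G) = 2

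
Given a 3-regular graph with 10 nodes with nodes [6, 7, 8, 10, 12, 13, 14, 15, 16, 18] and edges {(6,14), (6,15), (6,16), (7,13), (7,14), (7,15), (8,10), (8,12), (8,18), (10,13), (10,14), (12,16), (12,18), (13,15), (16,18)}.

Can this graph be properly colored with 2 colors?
The clique on vertices [7, 13, 15] has size 3 > 2, so it alone needs 3 colors.

No, G is not 2-colorable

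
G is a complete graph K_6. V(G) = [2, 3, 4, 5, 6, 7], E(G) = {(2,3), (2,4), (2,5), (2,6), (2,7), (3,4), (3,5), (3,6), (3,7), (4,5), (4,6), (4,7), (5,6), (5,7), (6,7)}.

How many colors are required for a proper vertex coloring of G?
χ(G) = 6

Clique number ω(G) = 6 (lower bound: χ ≥ ω).
The clique on [2, 3, 4, 5, 6, 7] has size 6, forcing χ ≥ 6, and the coloring below uses 6 colors, so χ(G) = 6.
A valid 6-coloring: color 1: [6]; color 2: [3]; color 3: [5]; color 4: [4]; color 5: [2]; color 6: [7].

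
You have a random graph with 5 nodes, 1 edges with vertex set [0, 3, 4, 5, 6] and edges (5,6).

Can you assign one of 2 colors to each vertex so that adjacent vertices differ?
A valid 2-coloring: color 1: [0, 3, 4, 5]; color 2: [6].
(χ(G) = 2 ≤ 2.)

Yes, G is 2-colorable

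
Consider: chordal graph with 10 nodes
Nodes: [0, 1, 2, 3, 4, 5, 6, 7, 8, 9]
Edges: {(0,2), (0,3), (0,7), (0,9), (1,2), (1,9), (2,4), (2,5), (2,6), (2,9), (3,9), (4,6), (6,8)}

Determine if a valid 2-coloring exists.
The clique on vertices [0, 2, 9] has size 3 > 2, so it alone needs 3 colors.

No, G is not 2-colorable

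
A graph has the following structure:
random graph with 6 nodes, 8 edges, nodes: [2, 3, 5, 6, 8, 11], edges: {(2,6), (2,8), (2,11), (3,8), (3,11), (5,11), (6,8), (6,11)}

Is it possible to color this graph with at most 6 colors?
Yes, G is 6-colorable

A valid 6-coloring: color 1: [8, 11]; color 2: [2, 3, 5]; color 3: [6].
(χ(G) = 3 ≤ 6.)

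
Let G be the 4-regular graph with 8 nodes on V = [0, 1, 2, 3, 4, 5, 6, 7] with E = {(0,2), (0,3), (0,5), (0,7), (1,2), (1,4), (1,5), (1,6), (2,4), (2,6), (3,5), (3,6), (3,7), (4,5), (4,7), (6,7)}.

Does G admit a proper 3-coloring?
A valid 3-coloring: color 1: [1, 3]; color 2: [2, 5, 7]; color 3: [0, 4, 6].
(χ(G) = 3 ≤ 3.)

Yes, G is 3-colorable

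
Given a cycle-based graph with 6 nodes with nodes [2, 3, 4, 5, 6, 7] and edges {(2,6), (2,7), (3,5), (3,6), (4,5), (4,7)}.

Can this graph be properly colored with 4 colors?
A valid 4-coloring: color 1: [5, 6, 7]; color 2: [2, 3, 4].
(χ(G) = 2 ≤ 4.)

Yes, G is 4-colorable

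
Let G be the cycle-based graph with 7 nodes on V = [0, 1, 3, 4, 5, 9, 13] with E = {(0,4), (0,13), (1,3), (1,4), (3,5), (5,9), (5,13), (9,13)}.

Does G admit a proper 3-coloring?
A valid 3-coloring: color 1: [0, 1, 5]; color 2: [3, 4, 13]; color 3: [9].
(χ(G) = 3 ≤ 3.)

Yes, G is 3-colorable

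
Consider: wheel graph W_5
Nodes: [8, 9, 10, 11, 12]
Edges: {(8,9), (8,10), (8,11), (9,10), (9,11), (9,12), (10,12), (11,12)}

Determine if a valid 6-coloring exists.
A valid 6-coloring: color 1: [9]; color 2: [10, 11]; color 3: [8, 12].
(χ(G) = 3 ≤ 6.)

Yes, G is 6-colorable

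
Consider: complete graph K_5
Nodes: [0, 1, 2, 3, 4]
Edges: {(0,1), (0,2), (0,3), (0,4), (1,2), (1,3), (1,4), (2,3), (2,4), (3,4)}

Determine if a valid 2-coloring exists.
No, G is not 2-colorable

The clique on vertices [0, 1, 2, 3, 4] has size 5 > 2, so it alone needs 5 colors.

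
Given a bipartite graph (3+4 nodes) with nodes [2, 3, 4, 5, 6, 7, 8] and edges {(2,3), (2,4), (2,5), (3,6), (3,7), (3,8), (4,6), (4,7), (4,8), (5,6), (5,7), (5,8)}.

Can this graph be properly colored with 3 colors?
A valid 3-coloring: color 1: [3, 4, 5]; color 2: [2, 6, 7, 8].
(χ(G) = 2 ≤ 3.)

Yes, G is 3-colorable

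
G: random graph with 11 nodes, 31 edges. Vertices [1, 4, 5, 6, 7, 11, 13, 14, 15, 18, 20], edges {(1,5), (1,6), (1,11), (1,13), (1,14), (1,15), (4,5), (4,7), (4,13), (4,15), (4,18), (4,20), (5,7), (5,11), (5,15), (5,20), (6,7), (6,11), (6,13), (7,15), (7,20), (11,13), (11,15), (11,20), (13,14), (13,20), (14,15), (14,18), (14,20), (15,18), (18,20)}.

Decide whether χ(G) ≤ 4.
Yes, G is 4-colorable

A valid 4-coloring: color 1: [6, 15, 20]; color 2: [5, 13, 18]; color 3: [1, 4]; color 4: [7, 11, 14].
(χ(G) = 4 ≤ 4.)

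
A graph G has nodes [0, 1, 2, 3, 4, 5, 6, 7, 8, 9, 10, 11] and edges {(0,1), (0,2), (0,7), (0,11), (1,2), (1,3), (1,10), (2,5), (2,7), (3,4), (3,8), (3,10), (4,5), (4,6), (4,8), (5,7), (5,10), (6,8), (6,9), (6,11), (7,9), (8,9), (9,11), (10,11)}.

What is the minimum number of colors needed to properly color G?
χ(G) = 3

Clique number ω(G) = 3 (lower bound: χ ≥ ω).
The clique on [0, 1, 2] has size 3, forcing χ ≥ 3, and the coloring below uses 3 colors, so χ(G) = 3.
A valid 3-coloring: color 1: [0, 3, 5, 6]; color 2: [2, 4, 9, 10]; color 3: [1, 7, 8, 11].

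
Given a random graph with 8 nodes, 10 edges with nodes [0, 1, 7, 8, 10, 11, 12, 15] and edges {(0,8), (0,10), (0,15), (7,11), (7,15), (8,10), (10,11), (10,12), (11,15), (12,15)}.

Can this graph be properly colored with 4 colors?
Yes, G is 4-colorable

A valid 4-coloring: color 1: [1, 10, 15]; color 2: [0, 11, 12]; color 3: [7, 8].
(χ(G) = 3 ≤ 4.)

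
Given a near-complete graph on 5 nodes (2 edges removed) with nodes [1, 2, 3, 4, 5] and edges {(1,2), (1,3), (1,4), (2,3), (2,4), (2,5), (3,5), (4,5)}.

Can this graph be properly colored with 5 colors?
Yes, G is 5-colorable

A valid 5-coloring: color 1: [2]; color 2: [3, 4]; color 3: [1, 5].
(χ(G) = 3 ≤ 5.)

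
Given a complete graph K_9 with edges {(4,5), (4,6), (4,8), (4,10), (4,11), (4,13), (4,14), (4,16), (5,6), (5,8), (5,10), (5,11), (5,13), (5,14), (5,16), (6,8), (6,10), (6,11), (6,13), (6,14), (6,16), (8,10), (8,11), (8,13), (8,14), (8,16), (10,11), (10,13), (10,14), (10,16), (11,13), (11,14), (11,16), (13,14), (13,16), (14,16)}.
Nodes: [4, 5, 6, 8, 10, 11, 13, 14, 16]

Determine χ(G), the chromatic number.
Clique number ω(G) = 9 (lower bound: χ ≥ ω).
The clique on [4, 5, 6, 8, 10, 11, 13, 14, 16] has size 9, forcing χ ≥ 9, and the coloring below uses 9 colors, so χ(G) = 9.
A valid 9-coloring: color 1: [8]; color 2: [11]; color 3: [10]; color 4: [13]; color 5: [16]; color 6: [4]; color 7: [14]; color 8: [5]; color 9: [6].

χ(G) = 9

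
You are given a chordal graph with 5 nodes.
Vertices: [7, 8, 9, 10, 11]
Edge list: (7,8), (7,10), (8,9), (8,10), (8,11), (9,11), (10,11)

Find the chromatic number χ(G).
Clique number ω(G) = 3 (lower bound: χ ≥ ω).
The clique on [8, 9, 11] has size 3, forcing χ ≥ 3, and the coloring below uses 3 colors, so χ(G) = 3.
A valid 3-coloring: color 1: [8]; color 2: [7, 11]; color 3: [9, 10].

χ(G) = 3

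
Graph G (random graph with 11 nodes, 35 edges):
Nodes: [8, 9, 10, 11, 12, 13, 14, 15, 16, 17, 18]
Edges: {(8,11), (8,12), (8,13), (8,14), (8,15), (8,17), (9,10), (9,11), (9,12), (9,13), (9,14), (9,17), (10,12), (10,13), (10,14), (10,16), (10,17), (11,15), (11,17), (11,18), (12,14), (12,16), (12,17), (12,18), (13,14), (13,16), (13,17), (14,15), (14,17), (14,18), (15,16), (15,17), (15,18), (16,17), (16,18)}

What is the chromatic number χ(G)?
χ(G) = 5

Clique number ω(G) = 5 (lower bound: χ ≥ ω).
The clique on [9, 10, 12, 14, 17] has size 5, forcing χ ≥ 5, and the coloring below uses 5 colors, so χ(G) = 5.
A valid 5-coloring: color 1: [17, 18]; color 2: [11, 14, 16]; color 3: [12, 13, 15]; color 4: [8, 10]; color 5: [9].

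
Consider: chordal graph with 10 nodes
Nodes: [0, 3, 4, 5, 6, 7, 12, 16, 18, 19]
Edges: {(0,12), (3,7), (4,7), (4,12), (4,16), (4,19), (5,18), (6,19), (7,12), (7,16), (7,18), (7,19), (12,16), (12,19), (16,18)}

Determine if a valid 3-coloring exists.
No, G is not 3-colorable

The clique on vertices [4, 7, 12, 16] has size 4 > 3, so it alone needs 4 colors.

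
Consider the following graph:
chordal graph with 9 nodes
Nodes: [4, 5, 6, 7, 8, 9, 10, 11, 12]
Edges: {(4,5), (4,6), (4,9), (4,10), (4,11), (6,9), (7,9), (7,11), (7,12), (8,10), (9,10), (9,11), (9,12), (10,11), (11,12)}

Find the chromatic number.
Clique number ω(G) = 4 (lower bound: χ ≥ ω).
The clique on [4, 9, 10, 11] has size 4, forcing χ ≥ 4, and the coloring below uses 4 colors, so χ(G) = 4.
A valid 4-coloring: color 1: [5, 8, 9]; color 2: [6, 11]; color 3: [4, 12]; color 4: [7, 10].

χ(G) = 4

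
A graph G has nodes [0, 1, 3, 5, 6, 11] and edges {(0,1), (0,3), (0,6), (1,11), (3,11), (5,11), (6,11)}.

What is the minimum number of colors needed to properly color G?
χ(G) = 2

Clique number ω(G) = 2 (lower bound: χ ≥ ω).
The graph is bipartite (no odd cycle), so 2 colors suffice: χ(G) = 2.
A valid 2-coloring: color 1: [0, 11]; color 2: [1, 3, 5, 6].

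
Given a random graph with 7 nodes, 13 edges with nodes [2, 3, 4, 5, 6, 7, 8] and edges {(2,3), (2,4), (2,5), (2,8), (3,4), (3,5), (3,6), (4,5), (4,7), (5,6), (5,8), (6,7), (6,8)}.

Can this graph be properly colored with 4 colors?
Yes, G is 4-colorable

A valid 4-coloring: color 1: [5, 7]; color 2: [2, 6]; color 3: [3, 8]; color 4: [4].
(χ(G) = 4 ≤ 4.)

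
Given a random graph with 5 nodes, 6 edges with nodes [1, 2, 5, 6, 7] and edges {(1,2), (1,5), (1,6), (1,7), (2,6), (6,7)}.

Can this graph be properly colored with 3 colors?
A valid 3-coloring: color 1: [1]; color 2: [5, 6]; color 3: [2, 7].
(χ(G) = 3 ≤ 3.)

Yes, G is 3-colorable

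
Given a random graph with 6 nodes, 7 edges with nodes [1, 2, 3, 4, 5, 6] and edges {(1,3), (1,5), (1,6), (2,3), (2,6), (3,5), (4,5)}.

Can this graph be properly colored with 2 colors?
No, G is not 2-colorable

The clique on vertices [1, 3, 5] has size 3 > 2, so it alone needs 3 colors.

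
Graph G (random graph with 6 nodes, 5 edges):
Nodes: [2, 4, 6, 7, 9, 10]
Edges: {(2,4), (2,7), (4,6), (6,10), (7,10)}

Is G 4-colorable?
A valid 4-coloring: color 1: [6, 7, 9]; color 2: [4, 10]; color 3: [2].
(χ(G) = 3 ≤ 4.)

Yes, G is 4-colorable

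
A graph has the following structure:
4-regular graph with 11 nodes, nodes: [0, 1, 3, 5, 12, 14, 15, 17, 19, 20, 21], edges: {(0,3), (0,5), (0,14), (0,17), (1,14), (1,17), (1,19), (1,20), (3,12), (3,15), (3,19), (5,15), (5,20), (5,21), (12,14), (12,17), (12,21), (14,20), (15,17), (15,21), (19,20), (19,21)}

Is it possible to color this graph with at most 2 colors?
The clique on vertices [1, 19, 20] has size 3 > 2, so it alone needs 3 colors.

No, G is not 2-colorable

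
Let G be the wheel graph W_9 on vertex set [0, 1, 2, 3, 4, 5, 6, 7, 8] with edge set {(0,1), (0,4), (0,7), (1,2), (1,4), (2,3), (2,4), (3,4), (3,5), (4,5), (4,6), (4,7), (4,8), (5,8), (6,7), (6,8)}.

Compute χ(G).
Clique number ω(G) = 3 (lower bound: χ ≥ ω).
The clique on [0, 1, 4] has size 3, forcing χ ≥ 3, and the coloring below uses 3 colors, so χ(G) = 3.
A valid 3-coloring: color 1: [4]; color 2: [1, 3, 7, 8]; color 3: [0, 2, 5, 6].

χ(G) = 3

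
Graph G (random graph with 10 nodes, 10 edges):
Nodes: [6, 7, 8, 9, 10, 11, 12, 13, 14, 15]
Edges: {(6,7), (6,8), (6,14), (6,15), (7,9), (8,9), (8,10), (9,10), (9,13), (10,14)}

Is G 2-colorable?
The clique on vertices [8, 9, 10] has size 3 > 2, so it alone needs 3 colors.

No, G is not 2-colorable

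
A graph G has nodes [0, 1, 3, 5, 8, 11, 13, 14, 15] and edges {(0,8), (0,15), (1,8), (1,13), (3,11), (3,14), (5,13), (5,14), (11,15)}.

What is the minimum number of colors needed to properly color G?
Clique number ω(G) = 2 (lower bound: χ ≥ ω).
Odd cycle [14, 5, 13, 1, 8, 0, 15, 11, 3] needs 3 colors (χ ≥ 3).
The coloring below uses 3 colors, so χ(G) = 3.
A valid 3-coloring: color 1: [8, 11, 13, 14]; color 2: [0, 1, 3, 5]; color 3: [15].

χ(G) = 3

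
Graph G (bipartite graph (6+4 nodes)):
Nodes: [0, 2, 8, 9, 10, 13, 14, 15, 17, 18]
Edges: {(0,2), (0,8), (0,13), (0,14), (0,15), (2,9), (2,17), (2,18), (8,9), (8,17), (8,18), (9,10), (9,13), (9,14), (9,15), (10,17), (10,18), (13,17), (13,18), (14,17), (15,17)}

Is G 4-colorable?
A valid 4-coloring: color 1: [0, 9, 17, 18]; color 2: [2, 8, 10, 13, 14, 15].
(χ(G) = 2 ≤ 4.)

Yes, G is 4-colorable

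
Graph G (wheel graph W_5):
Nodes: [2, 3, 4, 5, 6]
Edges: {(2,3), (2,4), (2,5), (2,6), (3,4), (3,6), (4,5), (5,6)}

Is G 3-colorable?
Yes, G is 3-colorable

A valid 3-coloring: color 1: [2]; color 2: [3, 5]; color 3: [4, 6].
(χ(G) = 3 ≤ 3.)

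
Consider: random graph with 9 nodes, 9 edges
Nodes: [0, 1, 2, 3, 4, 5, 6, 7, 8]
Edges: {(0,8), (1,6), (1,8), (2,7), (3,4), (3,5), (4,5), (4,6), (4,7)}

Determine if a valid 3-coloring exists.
A valid 3-coloring: color 1: [0, 1, 2, 4]; color 2: [3, 6, 7, 8]; color 3: [5].
(χ(G) = 3 ≤ 3.)

Yes, G is 3-colorable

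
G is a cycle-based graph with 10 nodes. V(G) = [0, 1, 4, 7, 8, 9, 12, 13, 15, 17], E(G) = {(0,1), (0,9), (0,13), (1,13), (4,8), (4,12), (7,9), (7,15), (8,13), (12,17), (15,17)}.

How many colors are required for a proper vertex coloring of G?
Clique number ω(G) = 3 (lower bound: χ ≥ ω).
The clique on [0, 1, 13] has size 3, forcing χ ≥ 3, and the coloring below uses 3 colors, so χ(G) = 3.
A valid 3-coloring: color 1: [4, 9, 13, 15]; color 2: [0, 7, 8, 12]; color 3: [1, 17].

χ(G) = 3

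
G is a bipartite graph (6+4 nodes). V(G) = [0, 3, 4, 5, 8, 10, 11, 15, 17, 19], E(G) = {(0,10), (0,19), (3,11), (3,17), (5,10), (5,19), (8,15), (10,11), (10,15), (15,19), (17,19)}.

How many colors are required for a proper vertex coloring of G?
Clique number ω(G) = 2 (lower bound: χ ≥ ω).
The graph is bipartite (no odd cycle), so 2 colors suffice: χ(G) = 2.
A valid 2-coloring: color 1: [3, 4, 8, 10, 19]; color 2: [0, 5, 11, 15, 17].

χ(G) = 2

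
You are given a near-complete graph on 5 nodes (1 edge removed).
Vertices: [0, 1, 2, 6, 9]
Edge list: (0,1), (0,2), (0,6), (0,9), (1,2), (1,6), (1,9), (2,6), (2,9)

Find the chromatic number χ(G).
χ(G) = 4

Clique number ω(G) = 4 (lower bound: χ ≥ ω).
The clique on [0, 1, 2, 9] has size 4, forcing χ ≥ 4, and the coloring below uses 4 colors, so χ(G) = 4.
A valid 4-coloring: color 1: [1]; color 2: [0]; color 3: [2]; color 4: [6, 9].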